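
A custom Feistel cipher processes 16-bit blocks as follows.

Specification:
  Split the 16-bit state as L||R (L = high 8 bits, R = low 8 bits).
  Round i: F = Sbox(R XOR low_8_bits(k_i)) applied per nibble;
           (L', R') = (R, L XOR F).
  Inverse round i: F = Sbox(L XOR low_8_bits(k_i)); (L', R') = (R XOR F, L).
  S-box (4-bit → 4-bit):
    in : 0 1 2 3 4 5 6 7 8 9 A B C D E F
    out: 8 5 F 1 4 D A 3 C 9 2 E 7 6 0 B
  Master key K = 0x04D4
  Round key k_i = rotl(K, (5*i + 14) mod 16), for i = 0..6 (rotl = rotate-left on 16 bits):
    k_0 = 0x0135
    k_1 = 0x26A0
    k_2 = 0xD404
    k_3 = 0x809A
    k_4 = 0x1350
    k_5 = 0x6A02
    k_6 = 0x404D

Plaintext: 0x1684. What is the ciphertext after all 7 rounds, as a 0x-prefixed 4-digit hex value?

0x4CAC

s_0 = plaintext = 0x1684
s_1 = Round(s_0, k_0) = 0x84F3
s_2 = Round(s_1, k_1) = 0xF355
s_3 = Round(s_2, k_2) = 0x5526
s_4 = Round(s_3, k_3) = 0x26B2
s_5 = Round(s_4, k_4) = 0xB229
s_6 = Round(s_5, k_5) = 0x294C
s_7 = Round(s_6, k_6) = 0x4CAC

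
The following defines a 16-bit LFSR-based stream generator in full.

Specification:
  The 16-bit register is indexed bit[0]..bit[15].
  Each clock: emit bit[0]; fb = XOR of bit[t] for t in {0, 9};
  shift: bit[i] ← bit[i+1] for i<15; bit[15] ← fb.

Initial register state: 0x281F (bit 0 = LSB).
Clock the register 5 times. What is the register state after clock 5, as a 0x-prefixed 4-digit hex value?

0x5940

reg_0 = 0x281F
clock 1: out=1, reg = 0x940F
clock 2: out=1, reg = 0xCA07
clock 3: out=1, reg = 0x6503
clock 4: out=1, reg = 0xB281
clock 5: out=1, reg = 0x5940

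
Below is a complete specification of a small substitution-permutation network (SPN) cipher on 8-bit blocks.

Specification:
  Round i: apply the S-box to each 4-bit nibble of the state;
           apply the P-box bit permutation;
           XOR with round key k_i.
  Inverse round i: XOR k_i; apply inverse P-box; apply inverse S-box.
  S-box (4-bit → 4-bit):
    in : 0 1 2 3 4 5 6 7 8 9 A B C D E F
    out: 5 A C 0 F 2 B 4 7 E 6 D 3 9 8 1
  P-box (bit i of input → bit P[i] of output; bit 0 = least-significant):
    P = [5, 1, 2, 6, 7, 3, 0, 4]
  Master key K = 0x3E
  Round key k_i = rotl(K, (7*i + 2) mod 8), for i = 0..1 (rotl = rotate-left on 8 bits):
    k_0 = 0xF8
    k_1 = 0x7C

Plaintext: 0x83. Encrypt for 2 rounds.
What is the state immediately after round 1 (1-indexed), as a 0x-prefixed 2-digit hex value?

0x71

s_0 = plaintext = 0x83
s_1 = Round(s_0, k_0) = 0x71
s_2 = Round(s_1, k_1) = 0x3F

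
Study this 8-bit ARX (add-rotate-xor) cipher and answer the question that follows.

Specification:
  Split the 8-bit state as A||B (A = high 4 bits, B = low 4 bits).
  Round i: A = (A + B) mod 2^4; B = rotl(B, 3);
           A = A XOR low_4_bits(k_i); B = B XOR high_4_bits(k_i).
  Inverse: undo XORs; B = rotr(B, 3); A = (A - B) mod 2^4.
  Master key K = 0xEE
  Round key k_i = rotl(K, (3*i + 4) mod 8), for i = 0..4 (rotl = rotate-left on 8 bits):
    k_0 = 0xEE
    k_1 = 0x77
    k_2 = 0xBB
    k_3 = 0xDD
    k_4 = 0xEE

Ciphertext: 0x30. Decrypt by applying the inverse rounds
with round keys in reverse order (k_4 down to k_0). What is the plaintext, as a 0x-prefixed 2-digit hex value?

s_0 = ciphertext = 0x30
s_1 = InvRound(s_0, k_4) = 0x0D
s_2 = InvRound(s_1, k_3) = 0xD0
s_3 = InvRound(s_2, k_2) = 0xF7
s_4 = InvRound(s_3, k_1) = 0x80
s_5 = InvRound(s_4, k_0) = 0x9D

0x9D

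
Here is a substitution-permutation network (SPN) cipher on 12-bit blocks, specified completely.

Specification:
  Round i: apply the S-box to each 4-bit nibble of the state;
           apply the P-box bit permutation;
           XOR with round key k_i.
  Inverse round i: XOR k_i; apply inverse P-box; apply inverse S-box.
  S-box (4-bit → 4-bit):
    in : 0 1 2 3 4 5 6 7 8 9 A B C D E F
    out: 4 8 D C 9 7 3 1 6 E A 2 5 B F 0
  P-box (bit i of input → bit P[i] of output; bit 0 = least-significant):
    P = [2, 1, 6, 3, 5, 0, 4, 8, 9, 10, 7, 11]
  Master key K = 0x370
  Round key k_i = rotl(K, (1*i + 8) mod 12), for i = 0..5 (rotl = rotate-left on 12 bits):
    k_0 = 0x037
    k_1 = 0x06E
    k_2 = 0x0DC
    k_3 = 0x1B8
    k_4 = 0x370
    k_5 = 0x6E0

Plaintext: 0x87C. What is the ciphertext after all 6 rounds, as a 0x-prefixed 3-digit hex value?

0x5CA

s_0 = plaintext = 0x87C
s_1 = Round(s_0, k_0) = 0x4D3
s_2 = Round(s_1, k_1) = 0xB07
s_3 = Round(s_2, k_2) = 0x4C8
s_4 = Round(s_3, k_3) = 0xBCA
s_5 = Round(s_4, k_4) = 0x74A
s_6 = Round(s_5, k_5) = 0x5CA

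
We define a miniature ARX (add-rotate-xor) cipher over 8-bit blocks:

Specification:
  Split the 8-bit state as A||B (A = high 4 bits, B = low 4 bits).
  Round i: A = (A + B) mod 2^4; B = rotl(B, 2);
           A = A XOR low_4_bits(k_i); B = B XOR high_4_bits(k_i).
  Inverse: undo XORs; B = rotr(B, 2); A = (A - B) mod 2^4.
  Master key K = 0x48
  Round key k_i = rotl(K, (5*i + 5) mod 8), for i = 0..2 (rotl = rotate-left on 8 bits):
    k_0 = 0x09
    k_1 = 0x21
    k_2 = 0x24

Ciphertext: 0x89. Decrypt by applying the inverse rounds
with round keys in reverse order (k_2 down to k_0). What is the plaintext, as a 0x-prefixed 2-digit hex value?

s_0 = ciphertext = 0x89
s_1 = InvRound(s_0, k_2) = 0xEE
s_2 = InvRound(s_1, k_1) = 0xC3
s_3 = InvRound(s_2, k_0) = 0x9C

0x9C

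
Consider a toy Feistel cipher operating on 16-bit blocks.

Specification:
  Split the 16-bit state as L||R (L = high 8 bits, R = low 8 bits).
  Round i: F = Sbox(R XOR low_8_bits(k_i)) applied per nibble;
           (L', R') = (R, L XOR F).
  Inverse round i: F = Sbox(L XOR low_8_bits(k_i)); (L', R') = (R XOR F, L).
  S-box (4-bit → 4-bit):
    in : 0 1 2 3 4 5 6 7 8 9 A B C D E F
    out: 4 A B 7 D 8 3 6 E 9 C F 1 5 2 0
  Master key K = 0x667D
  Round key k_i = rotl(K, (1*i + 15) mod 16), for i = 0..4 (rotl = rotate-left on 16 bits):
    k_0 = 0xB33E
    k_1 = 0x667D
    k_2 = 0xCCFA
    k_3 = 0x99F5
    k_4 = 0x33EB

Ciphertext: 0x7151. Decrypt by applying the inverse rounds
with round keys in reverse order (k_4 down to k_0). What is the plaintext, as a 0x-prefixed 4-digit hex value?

0xD5F1

s_0 = ciphertext = 0x7151
s_1 = InvRound(s_0, k_4) = 0xCD71
s_2 = InvRound(s_1, k_3) = 0x0FCD
s_3 = InvRound(s_2, k_2) = 0xC50F
s_4 = InvRound(s_3, k_1) = 0xF1C5
s_5 = InvRound(s_4, k_0) = 0xD5F1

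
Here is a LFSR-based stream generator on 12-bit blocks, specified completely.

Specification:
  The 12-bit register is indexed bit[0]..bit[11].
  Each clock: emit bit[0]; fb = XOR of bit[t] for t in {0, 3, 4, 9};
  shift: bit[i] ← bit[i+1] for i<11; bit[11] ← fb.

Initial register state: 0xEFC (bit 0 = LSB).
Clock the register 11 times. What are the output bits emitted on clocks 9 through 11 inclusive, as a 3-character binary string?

011

reg_0 = 0xEFC
clock 1: out=0, reg = 0xF7E
clock 2: out=0, reg = 0xFBF
clock 3: out=1, reg = 0x7DF
clock 4: out=1, reg = 0x3EF
clock 5: out=1, reg = 0x9F7
clock 6: out=1, reg = 0x4FB
clock 7: out=1, reg = 0xA7D
clock 8: out=1, reg = 0x53E
clock 9: out=0, reg = 0x29F
clock 10: out=1, reg = 0x14F
clock 11: out=1, reg = 0x0A7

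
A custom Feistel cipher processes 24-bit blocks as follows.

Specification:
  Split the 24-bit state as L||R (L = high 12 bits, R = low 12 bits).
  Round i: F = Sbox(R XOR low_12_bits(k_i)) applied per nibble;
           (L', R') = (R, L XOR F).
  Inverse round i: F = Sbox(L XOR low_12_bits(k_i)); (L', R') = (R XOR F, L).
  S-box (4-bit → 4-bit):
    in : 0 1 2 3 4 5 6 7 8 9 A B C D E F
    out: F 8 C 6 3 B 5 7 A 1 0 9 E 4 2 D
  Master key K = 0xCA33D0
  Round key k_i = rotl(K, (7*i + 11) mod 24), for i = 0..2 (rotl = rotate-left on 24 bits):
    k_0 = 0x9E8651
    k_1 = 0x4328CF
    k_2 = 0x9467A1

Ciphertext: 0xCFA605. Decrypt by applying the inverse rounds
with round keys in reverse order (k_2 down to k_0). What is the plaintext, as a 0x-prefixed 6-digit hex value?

s_0 = ciphertext = 0xCFA605
s_1 = InvRound(s_0, k_2) = 0xFBCCFA
s_2 = InvRound(s_1, k_1) = 0xB8CFBC
s_3 = InvRound(s_2, k_0) = 0xBF8B8C

0xBF8B8C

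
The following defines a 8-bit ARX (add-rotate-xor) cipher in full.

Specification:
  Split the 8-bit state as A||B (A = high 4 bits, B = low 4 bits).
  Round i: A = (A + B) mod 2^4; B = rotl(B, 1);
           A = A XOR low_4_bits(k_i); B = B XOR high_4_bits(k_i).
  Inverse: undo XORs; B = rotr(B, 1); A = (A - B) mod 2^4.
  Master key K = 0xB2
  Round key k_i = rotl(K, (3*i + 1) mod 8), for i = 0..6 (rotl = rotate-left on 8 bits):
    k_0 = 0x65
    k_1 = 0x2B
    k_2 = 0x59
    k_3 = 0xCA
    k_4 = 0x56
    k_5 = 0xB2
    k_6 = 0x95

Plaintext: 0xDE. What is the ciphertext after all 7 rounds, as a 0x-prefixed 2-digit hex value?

s_0 = plaintext = 0xDE
s_1 = Round(s_0, k_0) = 0xEB
s_2 = Round(s_1, k_1) = 0x25
s_3 = Round(s_2, k_2) = 0xEF
s_4 = Round(s_3, k_3) = 0x73
s_5 = Round(s_4, k_4) = 0xC3
s_6 = Round(s_5, k_5) = 0xDD
s_7 = Round(s_6, k_6) = 0xF2

0xF2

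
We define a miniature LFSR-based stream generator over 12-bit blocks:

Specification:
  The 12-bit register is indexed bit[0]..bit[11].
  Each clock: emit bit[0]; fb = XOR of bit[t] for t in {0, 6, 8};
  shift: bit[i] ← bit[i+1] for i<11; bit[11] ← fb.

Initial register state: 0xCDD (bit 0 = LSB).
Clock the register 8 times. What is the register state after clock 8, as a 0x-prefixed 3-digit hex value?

0x42C

reg_0 = 0xCDD
clock 1: out=1, reg = 0x66E
clock 2: out=0, reg = 0xB37
clock 3: out=1, reg = 0x59B
clock 4: out=1, reg = 0x2CD
clock 5: out=1, reg = 0x166
clock 6: out=0, reg = 0x0B3
clock 7: out=1, reg = 0x859
clock 8: out=1, reg = 0x42C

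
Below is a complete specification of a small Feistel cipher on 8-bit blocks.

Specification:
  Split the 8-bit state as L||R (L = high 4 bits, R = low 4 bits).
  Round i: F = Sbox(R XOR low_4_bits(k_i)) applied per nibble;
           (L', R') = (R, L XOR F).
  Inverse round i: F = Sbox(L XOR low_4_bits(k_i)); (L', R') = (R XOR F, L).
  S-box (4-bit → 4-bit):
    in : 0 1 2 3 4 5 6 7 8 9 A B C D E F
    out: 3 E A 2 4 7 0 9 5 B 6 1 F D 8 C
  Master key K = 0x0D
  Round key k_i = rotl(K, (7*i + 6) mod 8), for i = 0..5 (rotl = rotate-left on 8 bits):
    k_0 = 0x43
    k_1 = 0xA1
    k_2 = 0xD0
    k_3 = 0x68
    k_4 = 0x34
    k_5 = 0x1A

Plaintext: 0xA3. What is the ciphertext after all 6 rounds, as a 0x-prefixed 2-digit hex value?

s_0 = plaintext = 0xA3
s_1 = Round(s_0, k_0) = 0x39
s_2 = Round(s_1, k_1) = 0x96
s_3 = Round(s_2, k_2) = 0x69
s_4 = Round(s_3, k_3) = 0x98
s_5 = Round(s_4, k_4) = 0x86
s_6 = Round(s_5, k_5) = 0x67

0x67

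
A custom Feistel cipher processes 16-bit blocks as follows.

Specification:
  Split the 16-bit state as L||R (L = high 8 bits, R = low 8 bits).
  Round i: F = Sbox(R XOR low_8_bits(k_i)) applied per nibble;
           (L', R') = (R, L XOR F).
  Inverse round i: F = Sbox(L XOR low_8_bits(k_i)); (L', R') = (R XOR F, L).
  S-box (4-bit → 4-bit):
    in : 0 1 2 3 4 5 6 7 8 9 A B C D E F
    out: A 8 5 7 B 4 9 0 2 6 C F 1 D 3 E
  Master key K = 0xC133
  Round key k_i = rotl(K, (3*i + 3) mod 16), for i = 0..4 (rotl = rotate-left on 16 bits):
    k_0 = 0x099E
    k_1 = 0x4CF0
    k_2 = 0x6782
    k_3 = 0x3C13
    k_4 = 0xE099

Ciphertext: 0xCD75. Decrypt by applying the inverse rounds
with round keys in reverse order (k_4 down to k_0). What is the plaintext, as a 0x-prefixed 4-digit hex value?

0x432F

s_0 = ciphertext = 0xCD75
s_1 = InvRound(s_0, k_4) = 0x3ECD
s_2 = InvRound(s_1, k_3) = 0x903E
s_3 = InvRound(s_2, k_2) = 0xBB90
s_4 = InvRound(s_3, k_1) = 0x2FBB
s_5 = InvRound(s_4, k_0) = 0x432F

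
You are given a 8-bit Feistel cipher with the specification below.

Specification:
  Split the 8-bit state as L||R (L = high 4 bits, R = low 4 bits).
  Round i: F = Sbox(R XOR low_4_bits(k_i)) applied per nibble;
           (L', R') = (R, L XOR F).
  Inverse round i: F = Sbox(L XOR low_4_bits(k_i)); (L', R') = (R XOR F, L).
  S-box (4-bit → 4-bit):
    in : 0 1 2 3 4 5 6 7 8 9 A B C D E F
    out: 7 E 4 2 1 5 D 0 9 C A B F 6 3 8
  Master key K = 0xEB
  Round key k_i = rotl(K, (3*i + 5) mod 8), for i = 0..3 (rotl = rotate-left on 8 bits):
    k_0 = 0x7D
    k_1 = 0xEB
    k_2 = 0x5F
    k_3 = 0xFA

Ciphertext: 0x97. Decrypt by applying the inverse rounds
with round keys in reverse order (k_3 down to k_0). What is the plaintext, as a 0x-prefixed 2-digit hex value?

s_0 = ciphertext = 0x97
s_1 = InvRound(s_0, k_3) = 0x59
s_2 = InvRound(s_1, k_2) = 0x35
s_3 = InvRound(s_2, k_1) = 0xC3
s_4 = InvRound(s_3, k_0) = 0xDC

0xDC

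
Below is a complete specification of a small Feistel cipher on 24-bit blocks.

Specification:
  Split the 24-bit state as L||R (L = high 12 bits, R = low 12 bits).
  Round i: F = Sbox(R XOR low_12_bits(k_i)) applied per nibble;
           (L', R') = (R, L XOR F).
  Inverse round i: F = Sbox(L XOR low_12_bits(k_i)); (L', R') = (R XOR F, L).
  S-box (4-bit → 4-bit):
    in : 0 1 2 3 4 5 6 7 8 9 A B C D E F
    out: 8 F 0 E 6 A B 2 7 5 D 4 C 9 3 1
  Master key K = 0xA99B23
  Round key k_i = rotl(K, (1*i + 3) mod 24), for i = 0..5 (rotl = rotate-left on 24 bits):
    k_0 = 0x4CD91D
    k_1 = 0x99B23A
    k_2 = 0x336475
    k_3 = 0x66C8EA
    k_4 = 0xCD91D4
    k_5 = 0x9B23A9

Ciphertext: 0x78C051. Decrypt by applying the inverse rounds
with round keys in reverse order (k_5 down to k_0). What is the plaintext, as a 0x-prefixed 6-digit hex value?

s_0 = ciphertext = 0x78C051
s_1 = InvRound(s_0, k_5) = 0x65B78C
s_2 = InvRound(s_1, k_4) = 0x5FD65B
s_3 = InvRound(s_2, k_3) = 0xFA95FD
s_4 = InvRound(s_3, k_2) = 0x161FA9
s_5 = InvRound(s_4, k_1) = 0x10D161
s_6 = InvRound(s_5, k_0) = 0x69910D

0x69910D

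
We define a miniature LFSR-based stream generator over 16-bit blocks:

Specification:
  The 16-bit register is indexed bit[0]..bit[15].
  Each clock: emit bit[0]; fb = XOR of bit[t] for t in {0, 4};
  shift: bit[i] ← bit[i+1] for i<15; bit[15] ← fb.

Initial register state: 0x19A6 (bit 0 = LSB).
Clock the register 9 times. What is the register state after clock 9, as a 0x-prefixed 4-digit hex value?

0x1E0C

reg_0 = 0x19A6
clock 1: out=0, reg = 0x0CD3
clock 2: out=1, reg = 0x0669
clock 3: out=1, reg = 0x8334
clock 4: out=0, reg = 0xC19A
clock 5: out=0, reg = 0xE0CD
clock 6: out=1, reg = 0xF066
clock 7: out=0, reg = 0x7833
clock 8: out=1, reg = 0x3C19
clock 9: out=1, reg = 0x1E0C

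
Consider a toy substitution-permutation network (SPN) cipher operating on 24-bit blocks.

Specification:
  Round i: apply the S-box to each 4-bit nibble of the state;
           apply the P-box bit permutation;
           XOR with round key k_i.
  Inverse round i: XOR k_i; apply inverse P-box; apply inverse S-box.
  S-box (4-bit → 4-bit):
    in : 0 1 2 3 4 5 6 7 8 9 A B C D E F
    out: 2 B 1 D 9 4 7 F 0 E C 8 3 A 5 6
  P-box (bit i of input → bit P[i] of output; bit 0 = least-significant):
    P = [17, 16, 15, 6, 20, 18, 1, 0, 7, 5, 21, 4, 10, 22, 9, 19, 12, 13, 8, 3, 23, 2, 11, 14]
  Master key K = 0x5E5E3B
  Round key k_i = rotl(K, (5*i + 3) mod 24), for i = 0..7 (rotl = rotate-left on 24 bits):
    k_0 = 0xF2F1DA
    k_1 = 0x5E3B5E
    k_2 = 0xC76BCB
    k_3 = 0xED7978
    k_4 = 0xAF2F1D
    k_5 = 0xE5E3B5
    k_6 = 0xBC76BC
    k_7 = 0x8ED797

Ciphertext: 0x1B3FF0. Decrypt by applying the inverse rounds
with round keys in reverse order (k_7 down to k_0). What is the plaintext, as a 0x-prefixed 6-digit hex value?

0x1C4A0F

s_0 = ciphertext = 0x1B3FF0
s_1 = InvRound(s_0, k_7) = 0x708079
s_2 = InvRound(s_1, k_6) = 0x1C72DA
s_3 = InvRound(s_2, k_5) = 0xC3DF39
s_4 = InvRound(s_3, k_4) = 0xDCDF05
s_5 = InvRound(s_4, k_3) = 0x0DE949
s_6 = InvRound(s_5, k_2) = 0x28925E
s_7 = InvRound(s_6, k_1) = 0x5F05CE
s_8 = InvRound(s_7, k_0) = 0x1C4A0F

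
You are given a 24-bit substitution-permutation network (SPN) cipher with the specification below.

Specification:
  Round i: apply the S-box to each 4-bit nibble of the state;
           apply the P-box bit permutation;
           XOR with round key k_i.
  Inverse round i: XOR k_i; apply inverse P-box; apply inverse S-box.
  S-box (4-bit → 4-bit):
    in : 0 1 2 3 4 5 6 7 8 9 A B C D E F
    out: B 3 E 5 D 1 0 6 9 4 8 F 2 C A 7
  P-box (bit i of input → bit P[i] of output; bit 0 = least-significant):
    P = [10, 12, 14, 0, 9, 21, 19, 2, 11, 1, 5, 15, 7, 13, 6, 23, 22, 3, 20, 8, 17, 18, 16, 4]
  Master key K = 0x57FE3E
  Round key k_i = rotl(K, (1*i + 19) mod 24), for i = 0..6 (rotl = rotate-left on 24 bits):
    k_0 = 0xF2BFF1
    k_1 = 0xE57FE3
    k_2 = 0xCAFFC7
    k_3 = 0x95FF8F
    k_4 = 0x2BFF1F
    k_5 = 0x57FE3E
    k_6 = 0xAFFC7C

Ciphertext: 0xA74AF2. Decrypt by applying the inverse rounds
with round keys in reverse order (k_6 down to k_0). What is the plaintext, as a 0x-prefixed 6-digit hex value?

s_0 = ciphertext = 0xA74AF2
s_1 = InvRound(s_0, k_6) = 0x6C1E41
s_2 = InvRound(s_1, k_5) = 0x47722D
s_3 = InvRound(s_2, k_4) = 0xE86B75
s_4 = InvRound(s_3, k_3) = 0x2F3271
s_5 = InvRound(s_4, k_2) = 0x288BE3
s_6 = InvRound(s_5, k_1) = 0x75EA9F
s_7 = InvRound(s_6, k_0) = 0xFED7AF

0xFED7AF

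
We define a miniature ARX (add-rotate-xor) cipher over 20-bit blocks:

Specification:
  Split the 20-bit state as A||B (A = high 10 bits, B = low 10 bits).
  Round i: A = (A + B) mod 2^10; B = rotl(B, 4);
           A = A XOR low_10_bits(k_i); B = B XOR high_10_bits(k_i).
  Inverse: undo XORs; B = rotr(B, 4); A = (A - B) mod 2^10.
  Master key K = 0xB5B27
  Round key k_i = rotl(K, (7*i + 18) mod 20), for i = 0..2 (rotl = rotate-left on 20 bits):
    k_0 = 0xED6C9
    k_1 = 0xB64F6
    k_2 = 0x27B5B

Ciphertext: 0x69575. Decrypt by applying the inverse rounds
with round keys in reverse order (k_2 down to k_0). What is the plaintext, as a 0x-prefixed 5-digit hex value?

0x1E167

s_0 = ciphertext = 0x69575
s_1 = InvRound(s_0, k_2) = 0x082DE
s_2 = InvRound(s_1, k_1) = 0xC59C0
s_3 = InvRound(s_2, k_0) = 0x1E167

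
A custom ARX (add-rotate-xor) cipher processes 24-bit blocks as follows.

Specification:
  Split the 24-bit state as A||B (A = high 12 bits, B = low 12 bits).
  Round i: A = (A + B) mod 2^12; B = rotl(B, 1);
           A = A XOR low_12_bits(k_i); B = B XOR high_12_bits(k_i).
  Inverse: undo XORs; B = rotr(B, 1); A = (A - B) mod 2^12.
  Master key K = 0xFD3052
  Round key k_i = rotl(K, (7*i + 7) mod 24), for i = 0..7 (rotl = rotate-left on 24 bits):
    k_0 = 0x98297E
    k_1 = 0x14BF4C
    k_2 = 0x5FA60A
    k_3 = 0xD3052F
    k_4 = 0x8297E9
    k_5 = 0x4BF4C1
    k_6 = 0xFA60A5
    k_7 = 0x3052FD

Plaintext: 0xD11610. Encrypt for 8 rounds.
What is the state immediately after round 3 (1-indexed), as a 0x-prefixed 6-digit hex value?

s_0 = plaintext = 0xD11610
s_1 = Round(s_0, k_0) = 0xA5F5A2
s_2 = Round(s_1, k_1) = 0xF4DA0F
s_3 = Round(s_2, k_2) = 0xF561E5
s_4 = Round(s_3, k_3) = 0x414EFA
s_5 = Round(s_4, k_4) = 0x4E75DC
s_6 = Round(s_5, k_5) = 0xE02F07
s_7 = Round(s_6, k_6) = 0xDAC1A9
s_8 = Round(s_7, k_7) = 0xDA8057

0xF561E5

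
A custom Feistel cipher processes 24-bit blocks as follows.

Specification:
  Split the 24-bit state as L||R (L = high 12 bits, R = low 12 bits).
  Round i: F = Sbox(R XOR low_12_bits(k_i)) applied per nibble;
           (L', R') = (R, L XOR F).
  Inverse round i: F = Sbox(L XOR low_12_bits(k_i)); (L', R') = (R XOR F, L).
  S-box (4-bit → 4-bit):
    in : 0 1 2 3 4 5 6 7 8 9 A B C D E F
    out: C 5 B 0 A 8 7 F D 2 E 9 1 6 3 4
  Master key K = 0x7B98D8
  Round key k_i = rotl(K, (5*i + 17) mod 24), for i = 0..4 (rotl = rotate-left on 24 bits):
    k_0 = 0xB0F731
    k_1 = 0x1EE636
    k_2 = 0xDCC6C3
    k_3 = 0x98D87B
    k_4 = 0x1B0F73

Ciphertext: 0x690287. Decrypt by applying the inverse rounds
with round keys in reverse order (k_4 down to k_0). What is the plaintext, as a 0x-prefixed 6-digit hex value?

0xADF73F

s_0 = ciphertext = 0x690287
s_1 = InvRound(s_0, k_4) = 0x0B7690
s_2 = InvRound(s_1, k_3) = 0xB810B7
s_3 = InvRound(s_2, k_2) = 0x61CB81
s_4 = InvRound(s_3, k_1) = 0x73F61C
s_5 = InvRound(s_4, k_0) = 0xADF73F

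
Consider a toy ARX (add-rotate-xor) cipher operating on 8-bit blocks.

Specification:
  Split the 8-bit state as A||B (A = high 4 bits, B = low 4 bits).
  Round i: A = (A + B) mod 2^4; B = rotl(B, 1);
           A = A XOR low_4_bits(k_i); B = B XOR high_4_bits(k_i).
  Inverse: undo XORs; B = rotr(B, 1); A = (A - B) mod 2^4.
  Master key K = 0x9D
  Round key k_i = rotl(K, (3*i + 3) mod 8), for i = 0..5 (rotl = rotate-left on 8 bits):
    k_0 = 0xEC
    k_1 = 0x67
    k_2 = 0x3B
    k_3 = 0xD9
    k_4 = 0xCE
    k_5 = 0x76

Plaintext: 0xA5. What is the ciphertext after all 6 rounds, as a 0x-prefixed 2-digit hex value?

0x6E

s_0 = plaintext = 0xA5
s_1 = Round(s_0, k_0) = 0x34
s_2 = Round(s_1, k_1) = 0x0E
s_3 = Round(s_2, k_2) = 0x5E
s_4 = Round(s_3, k_3) = 0xA0
s_5 = Round(s_4, k_4) = 0x4C
s_6 = Round(s_5, k_5) = 0x6E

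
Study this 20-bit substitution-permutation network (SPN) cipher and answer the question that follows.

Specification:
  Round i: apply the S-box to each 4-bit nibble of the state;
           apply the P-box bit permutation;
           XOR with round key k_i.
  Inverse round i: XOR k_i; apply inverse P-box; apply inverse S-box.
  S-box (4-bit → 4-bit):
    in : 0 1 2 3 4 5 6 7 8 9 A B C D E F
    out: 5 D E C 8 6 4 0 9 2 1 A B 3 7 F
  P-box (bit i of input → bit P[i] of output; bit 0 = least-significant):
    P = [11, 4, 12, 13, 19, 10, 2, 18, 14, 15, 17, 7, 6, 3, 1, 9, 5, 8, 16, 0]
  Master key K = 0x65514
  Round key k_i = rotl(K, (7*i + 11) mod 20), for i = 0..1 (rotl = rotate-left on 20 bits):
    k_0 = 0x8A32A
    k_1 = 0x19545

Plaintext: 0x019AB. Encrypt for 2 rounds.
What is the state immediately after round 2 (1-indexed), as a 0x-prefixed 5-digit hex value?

s_0 = plaintext = 0x019AB
s_1 = Round(s_0, k_0) = 0x10158
s_2 = Round(s_1, k_1) = 0x2F9A2

0x2F9A2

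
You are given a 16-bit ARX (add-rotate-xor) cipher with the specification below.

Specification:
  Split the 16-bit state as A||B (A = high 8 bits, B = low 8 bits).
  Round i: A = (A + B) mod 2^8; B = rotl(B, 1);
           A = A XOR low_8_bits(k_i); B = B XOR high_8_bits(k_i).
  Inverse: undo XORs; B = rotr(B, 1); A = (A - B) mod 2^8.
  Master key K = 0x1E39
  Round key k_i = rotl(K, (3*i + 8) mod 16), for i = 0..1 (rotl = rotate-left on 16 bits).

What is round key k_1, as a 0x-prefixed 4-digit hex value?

K = 0x1E39
k_0 = rotl(K, (3*0+8) mod 16) = rotl(K, 8) = 0x391E
k_1 = rotl(K, (3*1+8) mod 16) = rotl(K, 11) = 0xC8F1

0xC8F1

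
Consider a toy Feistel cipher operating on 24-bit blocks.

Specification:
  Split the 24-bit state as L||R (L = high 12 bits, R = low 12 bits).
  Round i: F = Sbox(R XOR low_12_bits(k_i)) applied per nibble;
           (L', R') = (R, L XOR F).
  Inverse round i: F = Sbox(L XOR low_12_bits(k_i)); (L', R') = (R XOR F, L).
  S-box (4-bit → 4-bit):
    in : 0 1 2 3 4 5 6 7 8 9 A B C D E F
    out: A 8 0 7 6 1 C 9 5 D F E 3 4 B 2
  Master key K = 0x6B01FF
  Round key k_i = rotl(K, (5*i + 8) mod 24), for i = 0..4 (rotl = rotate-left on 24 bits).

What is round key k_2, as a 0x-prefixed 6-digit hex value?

K = 0x6B01FF
k_0 = rotl(K, (5*0+8) mod 24) = rotl(K, 8) = 0x01FF6B
k_1 = rotl(K, (5*1+8) mod 24) = rotl(K, 13) = 0x3FED60
k_2 = rotl(K, (5*2+8) mod 24) = rotl(K, 18) = 0xFDAC07

0xFDAC07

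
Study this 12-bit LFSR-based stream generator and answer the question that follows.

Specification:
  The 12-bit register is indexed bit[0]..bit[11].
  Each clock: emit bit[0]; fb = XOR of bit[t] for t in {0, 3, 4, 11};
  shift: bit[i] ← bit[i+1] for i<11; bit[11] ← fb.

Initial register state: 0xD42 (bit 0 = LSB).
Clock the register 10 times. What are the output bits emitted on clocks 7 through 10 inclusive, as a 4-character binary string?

1010

reg_0 = 0xD42
clock 1: out=0, reg = 0xEA1
clock 2: out=1, reg = 0x750
clock 3: out=0, reg = 0xBA8
clock 4: out=0, reg = 0x5D4
clock 5: out=0, reg = 0xAEA
clock 6: out=0, reg = 0x575
clock 7: out=1, reg = 0x2BA
clock 8: out=0, reg = 0x15D
clock 9: out=1, reg = 0x8AE
clock 10: out=0, reg = 0x457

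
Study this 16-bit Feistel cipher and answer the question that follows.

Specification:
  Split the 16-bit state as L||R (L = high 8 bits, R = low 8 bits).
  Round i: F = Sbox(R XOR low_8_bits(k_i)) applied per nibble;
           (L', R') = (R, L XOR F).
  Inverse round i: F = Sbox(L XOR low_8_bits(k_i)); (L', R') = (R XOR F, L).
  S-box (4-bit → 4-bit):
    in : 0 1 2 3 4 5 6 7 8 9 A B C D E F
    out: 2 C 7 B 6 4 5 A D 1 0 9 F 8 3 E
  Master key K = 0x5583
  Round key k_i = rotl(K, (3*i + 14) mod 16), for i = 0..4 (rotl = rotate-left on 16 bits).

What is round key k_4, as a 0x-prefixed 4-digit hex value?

K = 0x5583
k_0 = rotl(K, (3*0+14) mod 16) = rotl(K, 14) = 0xD560
k_1 = rotl(K, (3*1+14) mod 16) = rotl(K, 1) = 0xAB06
k_2 = rotl(K, (3*2+14) mod 16) = rotl(K, 4) = 0x5835
k_3 = rotl(K, (3*3+14) mod 16) = rotl(K, 7) = 0xC1AA
k_4 = rotl(K, (3*4+14) mod 16) = rotl(K, 10) = 0x0D56

0x0D56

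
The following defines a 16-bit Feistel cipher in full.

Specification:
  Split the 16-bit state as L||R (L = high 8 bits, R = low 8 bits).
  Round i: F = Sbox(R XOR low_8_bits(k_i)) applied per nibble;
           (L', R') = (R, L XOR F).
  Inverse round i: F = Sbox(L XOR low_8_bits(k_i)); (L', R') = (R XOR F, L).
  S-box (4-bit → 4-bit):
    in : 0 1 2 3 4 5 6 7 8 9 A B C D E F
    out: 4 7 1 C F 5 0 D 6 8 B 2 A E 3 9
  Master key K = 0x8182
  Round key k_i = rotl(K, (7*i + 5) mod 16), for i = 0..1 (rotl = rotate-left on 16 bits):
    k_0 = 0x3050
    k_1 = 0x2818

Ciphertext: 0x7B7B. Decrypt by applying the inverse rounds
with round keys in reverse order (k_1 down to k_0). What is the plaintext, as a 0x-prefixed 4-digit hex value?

0x6677

s_0 = ciphertext = 0x7B7B
s_1 = InvRound(s_0, k_1) = 0x777B
s_2 = InvRound(s_1, k_0) = 0x6677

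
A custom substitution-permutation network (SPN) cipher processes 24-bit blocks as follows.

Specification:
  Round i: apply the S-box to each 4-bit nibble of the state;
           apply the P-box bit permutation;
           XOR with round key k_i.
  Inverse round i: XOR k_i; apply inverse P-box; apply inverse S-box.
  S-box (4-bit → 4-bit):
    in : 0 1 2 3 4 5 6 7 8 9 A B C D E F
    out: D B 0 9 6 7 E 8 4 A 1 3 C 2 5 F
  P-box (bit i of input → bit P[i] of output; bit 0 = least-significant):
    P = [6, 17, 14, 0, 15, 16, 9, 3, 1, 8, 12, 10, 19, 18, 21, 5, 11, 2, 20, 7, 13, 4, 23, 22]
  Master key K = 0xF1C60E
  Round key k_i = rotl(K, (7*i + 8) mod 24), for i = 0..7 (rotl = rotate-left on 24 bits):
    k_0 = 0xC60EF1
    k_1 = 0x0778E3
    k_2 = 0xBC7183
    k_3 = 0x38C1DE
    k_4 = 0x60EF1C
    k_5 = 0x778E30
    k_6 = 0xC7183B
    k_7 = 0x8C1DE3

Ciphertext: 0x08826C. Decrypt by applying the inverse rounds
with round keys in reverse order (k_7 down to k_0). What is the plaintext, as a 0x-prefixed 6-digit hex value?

0xA7C172

s_0 = ciphertext = 0x08826C
s_1 = InvRound(s_0, k_7) = 0x81DF07
s_2 = InvRound(s_1, k_6) = 0x9D9904
s_3 = InvRound(s_2, k_5) = 0x6D068D
s_4 = InvRound(s_3, k_4) = 0xB3BDBC
s_5 = InvRound(s_4, k_3) = 0xEA30D5
s_6 = InvRound(s_5, k_2) = 0x94DB25
s_7 = InvRound(s_6, k_1) = 0xE62B5B
s_8 = InvRound(s_7, k_0) = 0xA7C172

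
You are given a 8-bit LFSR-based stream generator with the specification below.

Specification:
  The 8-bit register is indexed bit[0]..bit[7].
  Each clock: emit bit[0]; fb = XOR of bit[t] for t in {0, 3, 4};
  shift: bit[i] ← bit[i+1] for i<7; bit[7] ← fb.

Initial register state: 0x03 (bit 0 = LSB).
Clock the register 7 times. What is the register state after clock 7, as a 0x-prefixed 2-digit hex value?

reg_0 = 0x03
clock 1: out=1, reg = 0x81
clock 2: out=1, reg = 0xC0
clock 3: out=0, reg = 0x60
clock 4: out=0, reg = 0x30
clock 5: out=0, reg = 0x98
clock 6: out=0, reg = 0x4C
clock 7: out=0, reg = 0xA6

0xA6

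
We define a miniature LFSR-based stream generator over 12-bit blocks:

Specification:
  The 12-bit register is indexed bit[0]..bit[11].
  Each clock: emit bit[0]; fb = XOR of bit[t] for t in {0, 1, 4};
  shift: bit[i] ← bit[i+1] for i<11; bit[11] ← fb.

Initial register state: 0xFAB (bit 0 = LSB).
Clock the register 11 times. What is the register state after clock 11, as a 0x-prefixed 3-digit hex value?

reg_0 = 0xFAB
clock 1: out=1, reg = 0x7D5
clock 2: out=1, reg = 0x3EA
clock 3: out=0, reg = 0x9F5
clock 4: out=1, reg = 0x4FA
clock 5: out=0, reg = 0x27D
clock 6: out=1, reg = 0x13E
clock 7: out=0, reg = 0x09F
clock 8: out=1, reg = 0x84F
clock 9: out=1, reg = 0x427
clock 10: out=1, reg = 0x213
clock 11: out=1, reg = 0x909

0x909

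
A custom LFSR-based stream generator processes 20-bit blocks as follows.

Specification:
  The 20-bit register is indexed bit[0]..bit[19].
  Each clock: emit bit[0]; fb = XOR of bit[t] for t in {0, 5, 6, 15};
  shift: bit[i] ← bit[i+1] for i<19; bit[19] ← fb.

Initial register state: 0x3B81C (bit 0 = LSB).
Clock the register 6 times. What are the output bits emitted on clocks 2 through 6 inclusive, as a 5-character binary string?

reg_0 = 0x3B81C
clock 1: out=0, reg = 0x9DC0E
clock 2: out=0, reg = 0xCEE07
clock 3: out=1, reg = 0x67703
clock 4: out=1, reg = 0xB3B81
clock 5: out=1, reg = 0xD9DC0
clock 6: out=0, reg = 0x6CEE0

01110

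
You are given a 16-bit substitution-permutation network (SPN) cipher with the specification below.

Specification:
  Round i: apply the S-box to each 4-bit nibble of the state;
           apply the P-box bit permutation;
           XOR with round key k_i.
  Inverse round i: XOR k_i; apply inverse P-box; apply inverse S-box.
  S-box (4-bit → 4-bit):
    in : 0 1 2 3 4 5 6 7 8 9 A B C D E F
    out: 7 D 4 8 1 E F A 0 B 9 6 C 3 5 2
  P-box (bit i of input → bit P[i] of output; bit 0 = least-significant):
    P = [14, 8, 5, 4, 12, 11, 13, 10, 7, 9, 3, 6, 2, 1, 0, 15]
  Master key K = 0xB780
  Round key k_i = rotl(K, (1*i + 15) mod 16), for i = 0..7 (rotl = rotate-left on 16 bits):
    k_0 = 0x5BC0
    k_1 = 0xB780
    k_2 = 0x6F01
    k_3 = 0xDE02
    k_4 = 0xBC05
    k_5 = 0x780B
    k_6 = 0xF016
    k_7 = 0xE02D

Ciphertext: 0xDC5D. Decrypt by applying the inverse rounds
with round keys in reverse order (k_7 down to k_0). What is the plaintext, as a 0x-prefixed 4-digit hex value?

0xEF45

s_0 = ciphertext = 0xDC5D
s_1 = InvRound(s_0, k_7) = 0x836C
s_2 = InvRound(s_1, k_6) = 0xF5E6
s_3 = InvRound(s_2, k_5) = 0x117B
s_4 = InvRound(s_3, k_4) = 0x9C55
s_5 = InvRound(s_4, k_3) = 0x078A
s_6 = InvRound(s_5, k_2) = 0xBEB4
s_7 = InvRound(s_6, k_1) = 0x48F5
s_8 = InvRound(s_7, k_0) = 0xEF45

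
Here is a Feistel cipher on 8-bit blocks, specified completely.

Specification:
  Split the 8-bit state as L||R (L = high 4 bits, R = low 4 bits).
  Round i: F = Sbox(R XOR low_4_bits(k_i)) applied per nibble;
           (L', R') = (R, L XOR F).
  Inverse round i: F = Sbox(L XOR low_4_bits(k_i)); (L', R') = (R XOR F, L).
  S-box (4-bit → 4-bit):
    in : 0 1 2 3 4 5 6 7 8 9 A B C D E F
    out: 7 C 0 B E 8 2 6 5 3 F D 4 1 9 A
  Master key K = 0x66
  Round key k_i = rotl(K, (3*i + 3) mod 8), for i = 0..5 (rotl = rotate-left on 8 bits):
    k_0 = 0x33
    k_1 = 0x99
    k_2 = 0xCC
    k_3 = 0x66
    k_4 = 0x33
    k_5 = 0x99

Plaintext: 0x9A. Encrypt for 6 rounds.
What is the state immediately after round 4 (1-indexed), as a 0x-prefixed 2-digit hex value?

s_0 = plaintext = 0x9A
s_1 = Round(s_0, k_0) = 0xAA
s_2 = Round(s_1, k_1) = 0xA1
s_3 = Round(s_2, k_2) = 0x1B
s_4 = Round(s_3, k_3) = 0xB0
s_5 = Round(s_4, k_4) = 0x00
s_6 = Round(s_5, k_5) = 0x03

0xB0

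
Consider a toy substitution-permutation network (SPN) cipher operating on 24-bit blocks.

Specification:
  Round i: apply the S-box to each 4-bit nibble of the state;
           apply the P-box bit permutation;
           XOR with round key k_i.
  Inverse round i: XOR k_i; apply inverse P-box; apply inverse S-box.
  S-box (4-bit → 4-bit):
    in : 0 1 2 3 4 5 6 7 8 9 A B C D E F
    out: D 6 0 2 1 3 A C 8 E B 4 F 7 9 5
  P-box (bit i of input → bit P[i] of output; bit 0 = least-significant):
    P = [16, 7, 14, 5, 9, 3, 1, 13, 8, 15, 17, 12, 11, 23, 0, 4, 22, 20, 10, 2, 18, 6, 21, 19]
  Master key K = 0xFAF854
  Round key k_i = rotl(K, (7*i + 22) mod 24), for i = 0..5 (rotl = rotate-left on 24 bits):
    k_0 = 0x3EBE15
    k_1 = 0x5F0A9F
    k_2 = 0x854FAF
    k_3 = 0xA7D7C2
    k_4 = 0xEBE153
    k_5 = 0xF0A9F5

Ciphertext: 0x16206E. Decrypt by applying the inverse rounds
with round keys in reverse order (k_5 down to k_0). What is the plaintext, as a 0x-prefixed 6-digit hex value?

s_0 = ciphertext = 0x16206E
s_1 = InvRound(s_0, k_5) = 0xF4CD13
s_2 = InvRound(s_1, k_4) = 0xA14B84
s_3 = InvRound(s_2, k_3) = 0x5749B2
s_4 = InvRound(s_3, k_2) = 0x2C9B52
s_5 = InvRound(s_4, k_1) = 0x1ABC35
s_6 = InvRound(s_5, k_0) = 0xF22248

0xF22248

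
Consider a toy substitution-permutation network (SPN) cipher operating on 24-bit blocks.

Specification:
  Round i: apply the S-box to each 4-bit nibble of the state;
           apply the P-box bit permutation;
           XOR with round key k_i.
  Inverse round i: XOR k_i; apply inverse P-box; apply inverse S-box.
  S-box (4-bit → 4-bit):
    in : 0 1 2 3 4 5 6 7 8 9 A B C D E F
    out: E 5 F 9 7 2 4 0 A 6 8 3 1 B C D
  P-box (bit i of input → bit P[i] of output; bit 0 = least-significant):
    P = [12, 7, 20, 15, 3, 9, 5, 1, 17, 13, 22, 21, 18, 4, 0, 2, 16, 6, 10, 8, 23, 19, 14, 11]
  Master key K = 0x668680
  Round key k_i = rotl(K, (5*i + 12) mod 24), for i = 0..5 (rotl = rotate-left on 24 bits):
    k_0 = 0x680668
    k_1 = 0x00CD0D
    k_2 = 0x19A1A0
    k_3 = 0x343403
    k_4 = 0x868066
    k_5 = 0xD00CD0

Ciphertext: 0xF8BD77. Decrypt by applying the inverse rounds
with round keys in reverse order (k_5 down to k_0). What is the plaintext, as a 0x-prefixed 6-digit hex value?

s_0 = ciphertext = 0xF8BD77
s_1 = InvRound(s_0, k_5) = 0x5AE8ED
s_2 = InvRound(s_1, k_4) = 0x271939
s_3 = InvRound(s_2, k_3) = 0xAF5BF6
s_4 = InvRound(s_3, k_2) = 0xF5DD8F
s_5 = InvRound(s_4, k_1) = 0xCCCEA4
s_6 = InvRound(s_5, k_0) = 0xF53AC8

0xF53AC8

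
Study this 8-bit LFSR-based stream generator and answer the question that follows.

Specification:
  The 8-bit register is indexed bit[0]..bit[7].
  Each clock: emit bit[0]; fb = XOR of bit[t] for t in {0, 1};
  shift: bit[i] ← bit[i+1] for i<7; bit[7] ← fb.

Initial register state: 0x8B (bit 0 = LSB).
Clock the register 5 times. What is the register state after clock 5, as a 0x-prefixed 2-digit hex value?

reg_0 = 0x8B
clock 1: out=1, reg = 0x45
clock 2: out=1, reg = 0xA2
clock 3: out=0, reg = 0xD1
clock 4: out=1, reg = 0xE8
clock 5: out=0, reg = 0x74

0x74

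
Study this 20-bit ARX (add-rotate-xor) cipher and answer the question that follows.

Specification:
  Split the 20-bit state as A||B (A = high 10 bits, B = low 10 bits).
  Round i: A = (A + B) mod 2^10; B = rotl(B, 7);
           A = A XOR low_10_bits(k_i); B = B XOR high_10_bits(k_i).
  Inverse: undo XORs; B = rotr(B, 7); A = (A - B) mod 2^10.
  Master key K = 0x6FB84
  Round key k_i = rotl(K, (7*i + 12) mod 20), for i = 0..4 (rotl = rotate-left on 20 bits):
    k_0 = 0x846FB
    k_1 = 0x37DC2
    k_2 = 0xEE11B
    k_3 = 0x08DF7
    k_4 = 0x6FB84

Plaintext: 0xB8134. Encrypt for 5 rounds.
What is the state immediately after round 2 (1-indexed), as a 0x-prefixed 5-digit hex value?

0xB9359

s_0 = plaintext = 0xB8134
s_1 = Round(s_0, k_0) = 0xBBC37
s_2 = Round(s_1, k_1) = 0xB9359
s_3 = Round(s_2, k_2) = 0xC9B53
s_4 = Round(s_3, k_3) = 0xE39C9
s_5 = Round(s_4, k_4) = 0xB4D07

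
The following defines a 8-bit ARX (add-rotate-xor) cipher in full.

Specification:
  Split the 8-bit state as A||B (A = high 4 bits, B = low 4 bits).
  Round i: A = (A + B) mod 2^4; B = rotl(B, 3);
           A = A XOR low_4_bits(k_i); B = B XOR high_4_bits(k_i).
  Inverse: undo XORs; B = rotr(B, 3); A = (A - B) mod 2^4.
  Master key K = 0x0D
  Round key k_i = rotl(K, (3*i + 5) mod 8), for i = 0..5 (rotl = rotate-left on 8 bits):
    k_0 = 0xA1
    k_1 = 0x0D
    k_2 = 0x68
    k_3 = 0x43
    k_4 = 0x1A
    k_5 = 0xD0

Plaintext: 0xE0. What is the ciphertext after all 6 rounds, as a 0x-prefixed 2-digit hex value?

s_0 = plaintext = 0xE0
s_1 = Round(s_0, k_0) = 0xFA
s_2 = Round(s_1, k_1) = 0x45
s_3 = Round(s_2, k_2) = 0x1C
s_4 = Round(s_3, k_3) = 0xE2
s_5 = Round(s_4, k_4) = 0xA0
s_6 = Round(s_5, k_5) = 0xAD

0xAD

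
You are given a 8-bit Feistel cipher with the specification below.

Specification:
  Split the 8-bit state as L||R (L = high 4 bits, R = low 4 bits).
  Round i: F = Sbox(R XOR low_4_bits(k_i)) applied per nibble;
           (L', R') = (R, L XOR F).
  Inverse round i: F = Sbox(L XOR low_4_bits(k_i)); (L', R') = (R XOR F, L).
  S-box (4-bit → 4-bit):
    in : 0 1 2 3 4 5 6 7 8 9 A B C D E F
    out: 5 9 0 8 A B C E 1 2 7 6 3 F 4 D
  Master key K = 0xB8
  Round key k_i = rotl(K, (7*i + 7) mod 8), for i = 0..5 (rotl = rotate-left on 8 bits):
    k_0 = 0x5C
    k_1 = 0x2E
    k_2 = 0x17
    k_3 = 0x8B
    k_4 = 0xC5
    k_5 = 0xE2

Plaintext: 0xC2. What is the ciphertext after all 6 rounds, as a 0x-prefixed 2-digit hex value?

0xA6

s_0 = plaintext = 0xC2
s_1 = Round(s_0, k_0) = 0x28
s_2 = Round(s_1, k_1) = 0x8E
s_3 = Round(s_2, k_2) = 0xEA
s_4 = Round(s_3, k_3) = 0xA7
s_5 = Round(s_4, k_4) = 0x7A
s_6 = Round(s_5, k_5) = 0xA6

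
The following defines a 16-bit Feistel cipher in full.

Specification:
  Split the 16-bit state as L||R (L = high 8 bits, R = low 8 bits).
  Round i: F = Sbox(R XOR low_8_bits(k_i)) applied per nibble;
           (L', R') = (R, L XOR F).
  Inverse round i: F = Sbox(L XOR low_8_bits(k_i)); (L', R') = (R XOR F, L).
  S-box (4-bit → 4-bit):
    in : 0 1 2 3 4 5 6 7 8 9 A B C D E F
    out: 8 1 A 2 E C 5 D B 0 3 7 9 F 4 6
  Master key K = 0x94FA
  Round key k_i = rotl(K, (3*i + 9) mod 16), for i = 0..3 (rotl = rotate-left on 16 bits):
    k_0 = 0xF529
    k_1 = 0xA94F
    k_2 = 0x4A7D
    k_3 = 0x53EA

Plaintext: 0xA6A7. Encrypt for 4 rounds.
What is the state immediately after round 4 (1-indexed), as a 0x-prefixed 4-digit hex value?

s_0 = plaintext = 0xA6A7
s_1 = Round(s_0, k_0) = 0xA712
s_2 = Round(s_1, k_1) = 0x1268
s_3 = Round(s_2, k_2) = 0x680E
s_4 = Round(s_3, k_3) = 0x0E26

0x0E26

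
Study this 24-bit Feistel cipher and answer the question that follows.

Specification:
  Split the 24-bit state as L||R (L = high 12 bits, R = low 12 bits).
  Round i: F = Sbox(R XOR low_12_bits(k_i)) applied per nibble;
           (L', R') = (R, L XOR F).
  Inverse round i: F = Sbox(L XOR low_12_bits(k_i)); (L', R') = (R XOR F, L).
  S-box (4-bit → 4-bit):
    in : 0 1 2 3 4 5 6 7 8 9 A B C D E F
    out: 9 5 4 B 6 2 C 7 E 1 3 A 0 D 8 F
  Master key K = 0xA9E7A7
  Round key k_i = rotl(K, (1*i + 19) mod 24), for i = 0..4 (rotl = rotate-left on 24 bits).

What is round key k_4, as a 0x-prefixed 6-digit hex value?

0xD4F3D3

K = 0xA9E7A7
k_0 = rotl(K, (1*0+19) mod 24) = rotl(K, 19) = 0x3D4F3D
k_1 = rotl(K, (1*1+19) mod 24) = rotl(K, 20) = 0x7A9E7A
k_2 = rotl(K, (1*2+19) mod 24) = rotl(K, 21) = 0xF53CF4
k_3 = rotl(K, (1*3+19) mod 24) = rotl(K, 22) = 0xEA79E9
k_4 = rotl(K, (1*4+19) mod 24) = rotl(K, 23) = 0xD4F3D3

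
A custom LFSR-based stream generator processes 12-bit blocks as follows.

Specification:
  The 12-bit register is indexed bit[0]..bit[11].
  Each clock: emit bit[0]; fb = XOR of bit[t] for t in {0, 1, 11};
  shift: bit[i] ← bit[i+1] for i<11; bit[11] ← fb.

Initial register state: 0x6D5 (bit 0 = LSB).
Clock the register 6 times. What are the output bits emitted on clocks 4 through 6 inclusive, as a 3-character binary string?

reg_0 = 0x6D5
clock 1: out=1, reg = 0xB6A
clock 2: out=0, reg = 0x5B5
clock 3: out=1, reg = 0xADA
clock 4: out=0, reg = 0x56D
clock 5: out=1, reg = 0xAB6
clock 6: out=0, reg = 0x55B

010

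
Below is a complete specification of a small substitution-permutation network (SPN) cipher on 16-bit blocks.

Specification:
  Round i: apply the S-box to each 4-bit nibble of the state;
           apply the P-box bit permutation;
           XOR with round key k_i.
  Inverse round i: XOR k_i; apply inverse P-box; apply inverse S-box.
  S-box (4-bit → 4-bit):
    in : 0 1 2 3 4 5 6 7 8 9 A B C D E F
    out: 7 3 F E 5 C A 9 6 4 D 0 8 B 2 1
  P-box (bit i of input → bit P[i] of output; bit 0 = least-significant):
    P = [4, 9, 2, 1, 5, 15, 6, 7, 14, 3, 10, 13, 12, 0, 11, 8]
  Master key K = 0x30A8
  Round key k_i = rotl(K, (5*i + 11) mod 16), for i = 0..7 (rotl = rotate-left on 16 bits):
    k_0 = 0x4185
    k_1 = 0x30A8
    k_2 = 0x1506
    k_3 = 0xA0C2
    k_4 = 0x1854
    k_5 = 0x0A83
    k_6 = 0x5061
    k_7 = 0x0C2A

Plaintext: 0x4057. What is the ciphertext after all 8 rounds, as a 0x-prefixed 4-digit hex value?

s_0 = plaintext = 0x4057
s_1 = Round(s_0, k_0) = 0x1D5F
s_2 = Round(s_1, k_1) = 0x4071
s_3 = Round(s_2, k_2) = 0x4BBE
s_4 = Round(s_3, k_3) = 0xBAC2
s_5 = Round(s_4, k_4) = 0x7EC2
s_6 = Round(s_5, k_5) = 0x191D
s_7 = Round(s_6, k_6) = 0xC652
s_8 = Round(s_7, k_7) = 0x2FF4

0x2FF4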